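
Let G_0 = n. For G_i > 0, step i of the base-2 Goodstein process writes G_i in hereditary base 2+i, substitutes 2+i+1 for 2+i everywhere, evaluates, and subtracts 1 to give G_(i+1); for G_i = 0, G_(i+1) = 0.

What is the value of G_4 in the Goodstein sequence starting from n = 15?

326593

G_0=15  [base 2] 2^(2 + 1) + 2^2 + 2 + 1  →[2↦3]→  3^(3 + 1) + 3^3 + 3 + 1 = 112  −1 ⇒ G_1=111
G_1=111  [base 3] 3^(3 + 1) + 3^3 + 3  →[3↦4]→  4^(4 + 1) + 4^4 + 4 = 1284  −1 ⇒ G_2=1283
G_2=1283  [base 4] 4^(4 + 1) + 4^4 + 3  →[4↦5]→  5^(5 + 1) + 5^5 + 3 = 18753  −1 ⇒ G_3=18752
G_3=18752  [base 5] 5^(5 + 1) + 5^5 + 2  →[5↦6]→  6^(6 + 1) + 6^6 + 2 = 326594  −1 ⇒ G_4=326593
G_4=326593  [base 6] 6^(6 + 1) + 6^6 + 1  →[6↦7]→  7^(7 + 1) + 7^7 + 1 = 6588345  −1 ⇒ G_5=6588344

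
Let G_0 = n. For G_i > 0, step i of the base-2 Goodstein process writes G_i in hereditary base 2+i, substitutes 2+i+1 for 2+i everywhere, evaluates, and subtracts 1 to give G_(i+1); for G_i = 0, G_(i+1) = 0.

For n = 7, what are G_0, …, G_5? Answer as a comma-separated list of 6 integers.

7, 30, 259, 3127, 46657, 823543

G_0=7  [base 2] 2^2 + 2 + 1  →[2↦3]→  3^3 + 3 + 1 = 31  −1 ⇒ G_1=30
G_1=30  [base 3] 3^3 + 3  →[3↦4]→  4^4 + 4 = 260  −1 ⇒ G_2=259
G_2=259  [base 4] 4^4 + 3  →[4↦5]→  5^5 + 3 = 3128  −1 ⇒ G_3=3127
G_3=3127  [base 5] 5^5 + 2  →[5↦6]→  6^6 + 2 = 46658  −1 ⇒ G_4=46657
G_4=46657  [base 6] 6^6 + 1  →[6↦7]→  7^7 + 1 = 823544  −1 ⇒ G_5=823543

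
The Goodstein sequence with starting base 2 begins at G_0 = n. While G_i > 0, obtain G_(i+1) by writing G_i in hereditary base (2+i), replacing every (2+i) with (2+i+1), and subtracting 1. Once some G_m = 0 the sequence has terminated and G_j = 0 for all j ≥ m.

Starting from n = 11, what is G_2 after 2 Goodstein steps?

1027

base 2: 11 = 2^(2 + 1) + 2 + 1; at 3: 3^(3 + 1) + 3 + 1 = 85; next = 84
base 3: 84 = 3^(3 + 1) + 3; at 4: 4^(4 + 1) + 4 = 1028; next = 1027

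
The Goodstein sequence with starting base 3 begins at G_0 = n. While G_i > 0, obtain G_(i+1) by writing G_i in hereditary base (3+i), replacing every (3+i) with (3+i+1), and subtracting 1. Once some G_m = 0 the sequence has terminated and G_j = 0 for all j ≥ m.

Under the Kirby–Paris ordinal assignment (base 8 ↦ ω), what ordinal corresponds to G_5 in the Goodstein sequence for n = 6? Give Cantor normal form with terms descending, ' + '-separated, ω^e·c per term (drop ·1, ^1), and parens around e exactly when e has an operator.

G_0 = 6. HB_3(6) = 2·3. Bump = 8. G_1 = 7.
G_1 = 7. HB_4(7) = 4 + 3. Bump = 8. G_2 = 7.
G_2 = 7. HB_5(7) = 5 + 2. Bump = 8. G_3 = 7.
G_3 = 7. HB_6(7) = 6 + 1. Bump = 8. G_4 = 7.
G_4 = 7. HB_7(7) = 7. Bump = 8. G_5 = 7.

7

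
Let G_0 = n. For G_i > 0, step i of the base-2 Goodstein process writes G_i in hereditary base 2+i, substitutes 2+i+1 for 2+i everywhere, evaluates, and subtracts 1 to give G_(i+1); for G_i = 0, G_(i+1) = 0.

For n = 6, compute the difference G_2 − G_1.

base 2: 6 = 2^2 + 2; at 3: 3^3 + 3 = 30; next = 29
base 3: 29 = 3^3 + 2; at 4: 4^4 + 2 = 258; next = 257

228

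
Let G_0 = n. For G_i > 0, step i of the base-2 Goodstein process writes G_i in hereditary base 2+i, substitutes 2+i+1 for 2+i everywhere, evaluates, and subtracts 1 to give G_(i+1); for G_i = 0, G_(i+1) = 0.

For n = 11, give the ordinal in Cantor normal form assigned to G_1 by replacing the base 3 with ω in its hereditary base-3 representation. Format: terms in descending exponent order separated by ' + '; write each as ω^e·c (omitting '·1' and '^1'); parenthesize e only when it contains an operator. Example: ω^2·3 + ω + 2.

G_0 = 11. HB_2(11) = 2^(2 + 1) + 2 + 1. Bump = 85. G_1 = 84.
G_1 = 84. HB_3(84) = 3^(3 + 1) + 3. Bump = 1028. G_2 = 1027.

ω^(ω + 1) + ω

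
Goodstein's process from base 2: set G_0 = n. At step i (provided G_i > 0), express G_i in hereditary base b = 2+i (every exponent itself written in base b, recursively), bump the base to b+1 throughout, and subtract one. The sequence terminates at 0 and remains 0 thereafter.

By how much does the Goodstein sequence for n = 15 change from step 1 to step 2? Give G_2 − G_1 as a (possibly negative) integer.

1172

G_0=15  [base 2] 2^(2 + 1) + 2^2 + 2 + 1  →[2↦3]→  3^(3 + 1) + 3^3 + 3 + 1 = 112  −1 ⇒ G_1=111
G_1=111  [base 3] 3^(3 + 1) + 3^3 + 3  →[3↦4]→  4^(4 + 1) + 4^4 + 4 = 1284  −1 ⇒ G_2=1283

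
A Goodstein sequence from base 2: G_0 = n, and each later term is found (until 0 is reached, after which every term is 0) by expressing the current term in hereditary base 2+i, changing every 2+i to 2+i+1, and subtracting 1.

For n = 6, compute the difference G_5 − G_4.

G_0 = 6. HB_2(6) = 2^2 + 2. Bump = 30. G_1 = 29.
G_1 = 29. HB_3(29) = 3^3 + 2. Bump = 258. G_2 = 257.
G_2 = 257. HB_4(257) = 4^4 + 1. Bump = 3126. G_3 = 3125.
G_3 = 3125. HB_5(3125) = 5^5. Bump = 46656. G_4 = 46655.
G_4 = 46655. HB_6(46655) = 5·6^5 + 5·6^4 + 5·6^3 + 5·6^2 + 5·6 + 5. Bump = 98040. G_5 = 98039.

51384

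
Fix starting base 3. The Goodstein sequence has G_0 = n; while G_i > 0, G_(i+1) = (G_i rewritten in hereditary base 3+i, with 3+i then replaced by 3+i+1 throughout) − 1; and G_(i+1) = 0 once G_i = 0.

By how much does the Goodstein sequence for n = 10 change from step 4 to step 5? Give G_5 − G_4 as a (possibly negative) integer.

3

base 3: 10 = 3^2 + 1; at 4: 4^2 + 1 = 17; next = 16
base 4: 16 = 4^2; at 5: 5^2 = 25; next = 24
base 5: 24 = 4·5 + 4; at 6: 4·6 + 4 = 28; next = 27
base 6: 27 = 4·6 + 3; at 7: 4·7 + 3 = 31; next = 30
base 7: 30 = 4·7 + 2; at 8: 4·8 + 2 = 34; next = 33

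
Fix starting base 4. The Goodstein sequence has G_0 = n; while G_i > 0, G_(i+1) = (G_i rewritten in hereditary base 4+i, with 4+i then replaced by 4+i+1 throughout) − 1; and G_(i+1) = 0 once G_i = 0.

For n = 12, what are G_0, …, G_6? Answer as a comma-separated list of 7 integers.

i=0: 12 = 3·4 (b=4); 4→5: 3·5 = 15; 15−1 = 14
i=1: 14 = 2·5 + 4 (b=5); 5→6: 2·6 + 4 = 16; 16−1 = 15
i=2: 15 = 2·6 + 3 (b=6); 6→7: 2·7 + 3 = 17; 17−1 = 16
i=3: 16 = 2·7 + 2 (b=7); 7→8: 2·8 + 2 = 18; 18−1 = 17
i=4: 17 = 2·8 + 1 (b=8); 8→9: 2·9 + 1 = 19; 19−1 = 18
i=5: 18 = 2·9 (b=9); 9→10: 2·10 = 20; 20−1 = 19

12, 14, 15, 16, 17, 18, 19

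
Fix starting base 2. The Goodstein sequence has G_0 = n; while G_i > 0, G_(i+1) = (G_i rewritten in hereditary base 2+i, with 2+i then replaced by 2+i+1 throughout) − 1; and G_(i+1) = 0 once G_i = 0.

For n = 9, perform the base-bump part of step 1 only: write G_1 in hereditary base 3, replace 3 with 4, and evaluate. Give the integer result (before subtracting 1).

i=0: 9 = 2^(2 + 1) + 1 (b=2); 2→3: 3^(3 + 1) + 1 = 82; 82−1 = 81
i=1: 81 = 3^(3 + 1) (b=3); 3→4: 4^(4 + 1) = 1024; 1024−1 = 1023

1024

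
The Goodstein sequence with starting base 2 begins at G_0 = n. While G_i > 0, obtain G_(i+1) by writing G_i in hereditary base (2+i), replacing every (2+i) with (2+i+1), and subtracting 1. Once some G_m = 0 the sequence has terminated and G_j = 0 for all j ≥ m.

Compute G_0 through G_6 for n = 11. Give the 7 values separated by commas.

G_0 = 11. HB_2(11) = 2^(2 + 1) + 2 + 1. Bump = 85. G_1 = 84.
G_1 = 84. HB_3(84) = 3^(3 + 1) + 3. Bump = 1028. G_2 = 1027.
G_2 = 1027. HB_4(1027) = 4^(4 + 1) + 3. Bump = 15628. G_3 = 15627.
G_3 = 15627. HB_5(15627) = 5^(5 + 1) + 2. Bump = 279938. G_4 = 279937.
G_4 = 279937. HB_6(279937) = 6^(6 + 1) + 1. Bump = 5764802. G_5 = 5764801.
G_5 = 5764801. HB_7(5764801) = 7^(7 + 1). Bump = 134217728. G_6 = 134217727.

11, 84, 1027, 15627, 279937, 5764801, 134217727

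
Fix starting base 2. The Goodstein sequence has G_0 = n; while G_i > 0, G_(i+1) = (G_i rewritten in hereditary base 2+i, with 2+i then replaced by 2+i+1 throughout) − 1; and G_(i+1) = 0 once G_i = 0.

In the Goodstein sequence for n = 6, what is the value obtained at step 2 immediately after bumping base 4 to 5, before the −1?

3126

G_0 = 6. HB_2(6) = 2^2 + 2. Bump = 30. G_1 = 29.
G_1 = 29. HB_3(29) = 3^3 + 2. Bump = 258. G_2 = 257.
G_2 = 257. HB_4(257) = 4^4 + 1. Bump = 3126. G_3 = 3125.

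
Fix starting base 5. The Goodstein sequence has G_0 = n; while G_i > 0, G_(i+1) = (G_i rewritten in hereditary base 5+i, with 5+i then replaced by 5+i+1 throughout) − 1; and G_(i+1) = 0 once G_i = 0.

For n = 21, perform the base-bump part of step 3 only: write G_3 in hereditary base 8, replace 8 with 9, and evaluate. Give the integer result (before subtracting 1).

32

base 5: 21 = 4·5 + 1; at 6: 4·6 + 1 = 25; next = 24
base 6: 24 = 4·6; at 7: 4·7 = 28; next = 27
base 7: 27 = 3·7 + 6; at 8: 3·8 + 6 = 30; next = 29
base 8: 29 = 3·8 + 5; at 9: 3·9 + 5 = 32; next = 31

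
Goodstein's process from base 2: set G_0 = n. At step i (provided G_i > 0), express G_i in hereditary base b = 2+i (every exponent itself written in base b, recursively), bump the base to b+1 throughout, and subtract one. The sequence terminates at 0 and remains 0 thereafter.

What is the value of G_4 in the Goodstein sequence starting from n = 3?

(0) 3|_2 = 2 + 1 ↦ 3 + 1|_3 = 4 ⇒ 3
(1) 3|_3 = 3 ↦ 4|_4 = 4 ⇒ 3
(2) 3|_4 = 3 ↦ 3|_5 = 3 ⇒ 2
(3) 2|_5 = 2 ↦ 2|_6 = 2 ⇒ 1
(4) 1|_6 = 1 ↦ 1|_7 = 1 ⇒ 0

1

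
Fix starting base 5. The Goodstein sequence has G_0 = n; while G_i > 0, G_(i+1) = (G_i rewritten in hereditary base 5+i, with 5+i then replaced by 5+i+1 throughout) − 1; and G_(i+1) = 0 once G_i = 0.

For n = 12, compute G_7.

15

G_0=12  [base 5] 2·5 + 2  →[5↦6]→  2·6 + 2 = 14  −1 ⇒ G_1=13
G_1=13  [base 6] 2·6 + 1  →[6↦7]→  2·7 + 1 = 15  −1 ⇒ G_2=14
G_2=14  [base 7] 2·7  →[7↦8]→  2·8 = 16  −1 ⇒ G_3=15
G_3=15  [base 8] 8 + 7  →[8↦9]→  9 + 7 = 16  −1 ⇒ G_4=15
G_4=15  [base 9] 9 + 6  →[9↦10]→  10 + 6 = 16  −1 ⇒ G_5=15
G_5=15  [base 10] 10 + 5  →[10↦11]→  11 + 5 = 16  −1 ⇒ G_6=15
G_6=15  [base 11] 11 + 4  →[11↦12]→  12 + 4 = 16  −1 ⇒ G_7=15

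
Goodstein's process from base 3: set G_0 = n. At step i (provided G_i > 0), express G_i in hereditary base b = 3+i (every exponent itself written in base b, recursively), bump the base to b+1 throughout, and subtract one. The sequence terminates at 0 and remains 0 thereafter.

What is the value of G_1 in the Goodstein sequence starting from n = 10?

G_0=10  [base 3] 3^2 + 1  →[3↦4]→  4^2 + 1 = 17  −1 ⇒ G_1=16
G_1=16  [base 4] 4^2  →[4↦5]→  5^2 = 25  −1 ⇒ G_2=24

16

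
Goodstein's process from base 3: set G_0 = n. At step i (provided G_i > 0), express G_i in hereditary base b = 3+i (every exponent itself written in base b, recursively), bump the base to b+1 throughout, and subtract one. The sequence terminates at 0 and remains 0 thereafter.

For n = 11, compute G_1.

17

(0) 11|_3 = 3^2 + 2 ↦ 4^2 + 2|_4 = 18 ⇒ 17
(1) 17|_4 = 4^2 + 1 ↦ 5^2 + 1|_5 = 26 ⇒ 25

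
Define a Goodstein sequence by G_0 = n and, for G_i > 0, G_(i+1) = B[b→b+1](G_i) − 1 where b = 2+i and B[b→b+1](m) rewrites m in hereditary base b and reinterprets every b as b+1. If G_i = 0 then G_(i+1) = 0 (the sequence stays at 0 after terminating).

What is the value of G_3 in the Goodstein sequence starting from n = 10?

15625

[0] 10 ≡ 2^(2 + 1) + 2 (base 2). Lift 3: 84. −1: 83.
[1] 83 ≡ 3^(3 + 1) + 2 (base 3). Lift 4: 1026. −1: 1025.
[2] 1025 ≡ 4^(4 + 1) + 1 (base 4). Lift 5: 15626. −1: 15625.
[3] 15625 ≡ 5^(5 + 1) (base 5). Lift 6: 279936. −1: 279935.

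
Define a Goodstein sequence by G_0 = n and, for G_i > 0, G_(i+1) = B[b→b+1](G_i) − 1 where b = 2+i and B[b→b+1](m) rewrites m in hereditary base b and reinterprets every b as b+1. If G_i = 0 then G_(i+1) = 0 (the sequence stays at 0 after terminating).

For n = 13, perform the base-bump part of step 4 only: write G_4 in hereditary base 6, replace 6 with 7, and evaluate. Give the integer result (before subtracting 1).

step 0: 13 = 2^(2 + 1) + 2^2 + 1; sub 3 for 2: 3^(3 + 1) + 3^3 + 1; = 109; G_1 = 109−1 = 108
step 1: 108 = 3^(3 + 1) + 3^3; sub 4 for 3: 4^(4 + 1) + 4^4; = 1280; G_2 = 1280−1 = 1279
step 2: 1279 = 4^(4 + 1) + 3·4^3 + 3·4^2 + 3·4 + 3; sub 5 for 4: 5^(5 + 1) + 3·5^3 + 3·5^2 + 3·5 + 3; = 16093; G_3 = 16093−1 = 16092
step 3: 16092 = 5^(5 + 1) + 3·5^3 + 3·5^2 + 3·5 + 2; sub 6 for 5: 6^(6 + 1) + 3·6^3 + 3·6^2 + 3·6 + 2; = 280712; G_4 = 280712−1 = 280711

5765999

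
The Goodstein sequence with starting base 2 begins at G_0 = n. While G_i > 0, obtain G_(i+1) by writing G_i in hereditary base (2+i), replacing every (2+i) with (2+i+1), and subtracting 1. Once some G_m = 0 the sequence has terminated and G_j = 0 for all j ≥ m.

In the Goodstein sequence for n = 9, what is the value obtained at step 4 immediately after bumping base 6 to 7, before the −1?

[0] 9 ≡ 2^(2 + 1) + 1 (base 2). Lift 3: 82. −1: 81.
[1] 81 ≡ 3^(3 + 1) (base 3). Lift 4: 1024. −1: 1023.
[2] 1023 ≡ 3·4^4 + 3·4^3 + 3·4^2 + 3·4 + 3 (base 4). Lift 5: 9843. −1: 9842.
[3] 9842 ≡ 3·5^5 + 3·5^3 + 3·5^2 + 3·5 + 2 (base 5). Lift 6: 140744. −1: 140743.

2471827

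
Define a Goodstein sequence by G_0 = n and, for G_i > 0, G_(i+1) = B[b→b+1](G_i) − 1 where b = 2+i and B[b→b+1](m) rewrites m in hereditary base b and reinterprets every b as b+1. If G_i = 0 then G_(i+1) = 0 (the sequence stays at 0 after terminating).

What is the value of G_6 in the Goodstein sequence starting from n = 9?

G_0=9  [base 2] 2^(2 + 1) + 1  →[2↦3]→  3^(3 + 1) + 1 = 82  −1 ⇒ G_1=81
G_1=81  [base 3] 3^(3 + 1)  →[3↦4]→  4^(4 + 1) = 1024  −1 ⇒ G_2=1023
G_2=1023  [base 4] 3·4^4 + 3·4^3 + 3·4^2 + 3·4 + 3  →[4↦5]→  3·5^5 + 3·5^3 + 3·5^2 + 3·5 + 3 = 9843  −1 ⇒ G_3=9842
G_3=9842  [base 5] 3·5^5 + 3·5^3 + 3·5^2 + 3·5 + 2  →[5↦6]→  3·6^6 + 3·6^3 + 3·6^2 + 3·6 + 2 = 140744  −1 ⇒ G_4=140743
G_4=140743  [base 6] 3·6^6 + 3·6^3 + 3·6^2 + 3·6 + 1  →[6↦7]→  3·7^7 + 3·7^3 + 3·7^2 + 3·7 + 1 = 2471827  −1 ⇒ G_5=2471826
G_5=2471826  [base 7] 3·7^7 + 3·7^3 + 3·7^2 + 3·7  →[7↦8]→  3·8^8 + 3·8^3 + 3·8^2 + 3·8 = 50333400  −1 ⇒ G_6=50333399
G_6=50333399  [base 8] 3·8^8 + 3·8^3 + 3·8^2 + 2·8 + 7  →[8↦9]→  3·9^9 + 3·9^3 + 3·9^2 + 2·9 + 7 = 1162263922  −1 ⇒ G_7=1162263921

50333399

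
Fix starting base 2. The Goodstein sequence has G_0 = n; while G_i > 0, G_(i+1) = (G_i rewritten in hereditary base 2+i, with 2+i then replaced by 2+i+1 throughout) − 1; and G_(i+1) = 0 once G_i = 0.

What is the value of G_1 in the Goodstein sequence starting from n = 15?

G_0 = 15. HB_2(15) = 2^(2 + 1) + 2^2 + 2 + 1. Bump = 112. G_1 = 111.
G_1 = 111. HB_3(111) = 3^(3 + 1) + 3^3 + 3. Bump = 1284. G_2 = 1283.

111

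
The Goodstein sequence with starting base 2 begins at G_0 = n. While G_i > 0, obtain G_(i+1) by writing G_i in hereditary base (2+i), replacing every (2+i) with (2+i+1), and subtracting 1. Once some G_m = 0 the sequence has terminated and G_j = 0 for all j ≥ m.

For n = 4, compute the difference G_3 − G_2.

19

step 0: 4 = 2^2; sub 3 for 2: 3^3; = 27; G_1 = 27−1 = 26
step 1: 26 = 2·3^2 + 2·3 + 2; sub 4 for 3: 2·4^2 + 2·4 + 2; = 42; G_2 = 42−1 = 41
step 2: 41 = 2·4^2 + 2·4 + 1; sub 5 for 4: 2·5^2 + 2·5 + 1; = 61; G_3 = 61−1 = 60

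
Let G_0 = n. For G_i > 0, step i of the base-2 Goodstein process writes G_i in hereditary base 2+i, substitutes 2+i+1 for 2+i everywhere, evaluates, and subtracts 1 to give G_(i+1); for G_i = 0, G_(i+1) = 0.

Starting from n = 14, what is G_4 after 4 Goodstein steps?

14 —HB2→ 2^(2 + 1) + 2^2 + 2 —bump→ 3^(3 + 1) + 3^3 + 3 = 111 —(−1)→ 110
110 —HB3→ 3^(3 + 1) + 3^3 + 2 —bump→ 4^(4 + 1) + 4^4 + 2 = 1282 —(−1)→ 1281
1281 —HB4→ 4^(4 + 1) + 4^4 + 1 —bump→ 5^(5 + 1) + 5^5 + 1 = 18751 —(−1)→ 18750
18750 —HB5→ 5^(5 + 1) + 5^5 —bump→ 6^(6 + 1) + 6^6 = 326592 —(−1)→ 326591
326591 —HB6→ 6^(6 + 1) + 5·6^5 + 5·6^4 + 5·6^3 + 5·6^2 + 5·6 + 5 —bump→ 7^(7 + 1) + 5·7^5 + 5·7^4 + 5·7^3 + 5·7^2 + 5·7 + 5 = 5862841 —(−1)→ 5862840

326591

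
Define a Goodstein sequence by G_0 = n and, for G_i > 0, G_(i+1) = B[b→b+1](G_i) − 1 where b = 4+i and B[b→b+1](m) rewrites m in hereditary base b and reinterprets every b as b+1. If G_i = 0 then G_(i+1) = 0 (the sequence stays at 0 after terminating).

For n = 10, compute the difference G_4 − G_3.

i=0: 10 = 2·4 + 2 (b=4); 4→5: 2·5 + 2 = 12; 12−1 = 11
i=1: 11 = 2·5 + 1 (b=5); 5→6: 2·6 + 1 = 13; 13−1 = 12
i=2: 12 = 2·6 (b=6); 6→7: 2·7 = 14; 14−1 = 13
i=3: 13 = 7 + 6 (b=7); 7→8: 8 + 6 = 14; 14−1 = 13

0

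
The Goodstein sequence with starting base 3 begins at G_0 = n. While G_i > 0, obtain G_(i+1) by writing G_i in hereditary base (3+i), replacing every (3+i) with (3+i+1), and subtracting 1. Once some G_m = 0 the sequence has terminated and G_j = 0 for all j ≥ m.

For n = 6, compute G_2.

[0] 6 ≡ 2·3 (base 3). Lift 4: 8. −1: 7.
[1] 7 ≡ 4 + 3 (base 4). Lift 5: 8. −1: 7.

7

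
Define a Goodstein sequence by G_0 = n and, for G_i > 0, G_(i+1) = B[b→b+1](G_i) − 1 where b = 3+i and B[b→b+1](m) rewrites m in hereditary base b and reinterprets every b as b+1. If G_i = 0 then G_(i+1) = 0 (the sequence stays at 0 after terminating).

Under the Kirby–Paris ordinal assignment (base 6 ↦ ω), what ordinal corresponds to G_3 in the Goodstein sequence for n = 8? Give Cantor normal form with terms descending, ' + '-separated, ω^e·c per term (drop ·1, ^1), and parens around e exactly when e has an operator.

ω + 5

(0) 8|_3 = 2·3 + 2 ↦ 2·4 + 2|_4 = 10 ⇒ 9
(1) 9|_4 = 2·4 + 1 ↦ 2·5 + 1|_5 = 11 ⇒ 10
(2) 10|_5 = 2·5 ↦ 2·6|_6 = 12 ⇒ 11
(3) 11|_6 = 6 + 5 ↦ 7 + 5|_7 = 12 ⇒ 11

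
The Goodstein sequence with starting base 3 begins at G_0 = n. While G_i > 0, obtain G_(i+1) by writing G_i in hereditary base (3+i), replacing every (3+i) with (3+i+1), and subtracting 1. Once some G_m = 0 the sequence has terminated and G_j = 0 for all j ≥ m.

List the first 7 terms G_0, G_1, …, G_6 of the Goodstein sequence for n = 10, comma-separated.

10, 16, 24, 27, 30, 33, 36

i=0: 10 = 3^2 + 1 (b=3); 3→4: 4^2 + 1 = 17; 17−1 = 16
i=1: 16 = 4^2 (b=4); 4→5: 5^2 = 25; 25−1 = 24
i=2: 24 = 4·5 + 4 (b=5); 5→6: 4·6 + 4 = 28; 28−1 = 27
i=3: 27 = 4·6 + 3 (b=6); 6→7: 4·7 + 3 = 31; 31−1 = 30
i=4: 30 = 4·7 + 2 (b=7); 7→8: 4·8 + 2 = 34; 34−1 = 33
i=5: 33 = 4·8 + 1 (b=8); 8→9: 4·9 + 1 = 37; 37−1 = 36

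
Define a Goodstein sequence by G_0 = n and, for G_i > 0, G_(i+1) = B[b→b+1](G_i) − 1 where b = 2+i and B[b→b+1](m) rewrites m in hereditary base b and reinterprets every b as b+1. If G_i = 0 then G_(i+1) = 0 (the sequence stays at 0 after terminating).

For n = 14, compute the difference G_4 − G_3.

307841

G_0 = 14. HB_2(14) = 2^(2 + 1) + 2^2 + 2. Bump = 111. G_1 = 110.
G_1 = 110. HB_3(110) = 3^(3 + 1) + 3^3 + 2. Bump = 1282. G_2 = 1281.
G_2 = 1281. HB_4(1281) = 4^(4 + 1) + 4^4 + 1. Bump = 18751. G_3 = 18750.
G_3 = 18750. HB_5(18750) = 5^(5 + 1) + 5^5. Bump = 326592. G_4 = 326591.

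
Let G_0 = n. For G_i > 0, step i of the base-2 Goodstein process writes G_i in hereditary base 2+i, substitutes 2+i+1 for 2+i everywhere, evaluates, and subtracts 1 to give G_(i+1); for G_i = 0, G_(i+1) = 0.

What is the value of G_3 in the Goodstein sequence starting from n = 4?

step 0: 4 = 2^2; sub 3 for 2: 3^3; = 27; G_1 = 27−1 = 26
step 1: 26 = 2·3^2 + 2·3 + 2; sub 4 for 3: 2·4^2 + 2·4 + 2; = 42; G_2 = 42−1 = 41
step 2: 41 = 2·4^2 + 2·4 + 1; sub 5 for 4: 2·5^2 + 2·5 + 1; = 61; G_3 = 61−1 = 60
step 3: 60 = 2·5^2 + 2·5; sub 6 for 5: 2·6^2 + 2·6; = 84; G_4 = 84−1 = 83

60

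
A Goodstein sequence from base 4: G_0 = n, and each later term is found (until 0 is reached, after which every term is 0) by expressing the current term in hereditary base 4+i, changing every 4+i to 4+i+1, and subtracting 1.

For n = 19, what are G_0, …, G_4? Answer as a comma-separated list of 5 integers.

(0) 19|_4 = 4^2 + 3 ↦ 5^2 + 3|_5 = 28 ⇒ 27
(1) 27|_5 = 5^2 + 2 ↦ 6^2 + 2|_6 = 38 ⇒ 37
(2) 37|_6 = 6^2 + 1 ↦ 7^2 + 1|_7 = 50 ⇒ 49
(3) 49|_7 = 7^2 ↦ 8^2|_8 = 64 ⇒ 63

19, 27, 37, 49, 63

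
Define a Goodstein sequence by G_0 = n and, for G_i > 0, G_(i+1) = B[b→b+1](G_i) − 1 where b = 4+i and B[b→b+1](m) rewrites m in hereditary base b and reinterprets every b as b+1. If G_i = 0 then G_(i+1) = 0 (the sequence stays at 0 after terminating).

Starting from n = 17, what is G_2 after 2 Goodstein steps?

(0) 17|_4 = 4^2 + 1 ↦ 5^2 + 1|_5 = 26 ⇒ 25
(1) 25|_5 = 5^2 ↦ 6^2|_6 = 36 ⇒ 35
(2) 35|_6 = 5·6 + 5 ↦ 5·7 + 5|_7 = 40 ⇒ 39

35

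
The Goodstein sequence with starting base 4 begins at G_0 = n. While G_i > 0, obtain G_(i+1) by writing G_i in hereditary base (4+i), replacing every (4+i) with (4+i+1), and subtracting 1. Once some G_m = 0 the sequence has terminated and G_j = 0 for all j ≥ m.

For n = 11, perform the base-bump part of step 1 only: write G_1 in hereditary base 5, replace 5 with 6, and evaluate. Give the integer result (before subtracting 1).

i=0: 11 = 2·4 + 3 (b=4); 4→5: 2·5 + 3 = 13; 13−1 = 12
i=1: 12 = 2·5 + 2 (b=5); 5→6: 2·6 + 2 = 14; 14−1 = 13

14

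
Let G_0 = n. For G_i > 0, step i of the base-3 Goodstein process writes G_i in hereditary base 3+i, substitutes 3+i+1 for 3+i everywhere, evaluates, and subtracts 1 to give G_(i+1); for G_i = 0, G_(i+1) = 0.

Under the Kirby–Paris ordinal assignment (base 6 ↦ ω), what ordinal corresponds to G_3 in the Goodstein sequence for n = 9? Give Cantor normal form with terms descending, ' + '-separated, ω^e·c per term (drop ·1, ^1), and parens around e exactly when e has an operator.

(0) 9|_3 = 3^2 ↦ 4^2|_4 = 16 ⇒ 15
(1) 15|_4 = 3·4 + 3 ↦ 3·5 + 3|_5 = 18 ⇒ 17
(2) 17|_5 = 3·5 + 2 ↦ 3·6 + 2|_6 = 20 ⇒ 19
(3) 19|_6 = 3·6 + 1 ↦ 3·7 + 1|_7 = 22 ⇒ 21

ω·3 + 1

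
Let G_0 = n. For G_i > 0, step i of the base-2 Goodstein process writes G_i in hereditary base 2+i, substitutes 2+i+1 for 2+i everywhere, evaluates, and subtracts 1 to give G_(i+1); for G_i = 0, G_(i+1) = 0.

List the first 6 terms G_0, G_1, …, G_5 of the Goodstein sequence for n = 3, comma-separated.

G_0=3  [base 2] 2 + 1  →[2↦3]→  3 + 1 = 4  −1 ⇒ G_1=3
G_1=3  [base 3] 3  →[3↦4]→  4 = 4  −1 ⇒ G_2=3
G_2=3  [base 4] 3  →[4↦5]→  3 = 3  −1 ⇒ G_3=2
G_3=2  [base 5] 2  →[5↦6]→  2 = 2  −1 ⇒ G_4=1
G_4=1  [base 6] 1  →[6↦7]→  1 = 1  −1 ⇒ G_5=0

3, 3, 3, 2, 1, 0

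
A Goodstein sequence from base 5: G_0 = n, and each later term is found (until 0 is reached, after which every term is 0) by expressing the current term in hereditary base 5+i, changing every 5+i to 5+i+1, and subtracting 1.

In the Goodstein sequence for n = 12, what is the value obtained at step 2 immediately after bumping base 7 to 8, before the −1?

base 5: 12 = 2·5 + 2; at 6: 2·6 + 2 = 14; next = 13
base 6: 13 = 2·6 + 1; at 7: 2·7 + 1 = 15; next = 14
base 7: 14 = 2·7; at 8: 2·8 = 16; next = 15

16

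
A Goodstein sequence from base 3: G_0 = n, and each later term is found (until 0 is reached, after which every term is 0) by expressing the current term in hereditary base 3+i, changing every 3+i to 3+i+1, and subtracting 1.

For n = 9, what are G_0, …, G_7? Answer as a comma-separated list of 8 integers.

9, 15, 17, 19, 21, 23, 24, 25

G_0=9  [base 3] 3^2  →[3↦4]→  4^2 = 16  −1 ⇒ G_1=15
G_1=15  [base 4] 3·4 + 3  →[4↦5]→  3·5 + 3 = 18  −1 ⇒ G_2=17
G_2=17  [base 5] 3·5 + 2  →[5↦6]→  3·6 + 2 = 20  −1 ⇒ G_3=19
G_3=19  [base 6] 3·6 + 1  →[6↦7]→  3·7 + 1 = 22  −1 ⇒ G_4=21
G_4=21  [base 7] 3·7  →[7↦8]→  3·8 = 24  −1 ⇒ G_5=23
G_5=23  [base 8] 2·8 + 7  →[8↦9]→  2·9 + 7 = 25  −1 ⇒ G_6=24
G_6=24  [base 9] 2·9 + 6  →[9↦10]→  2·10 + 6 = 26  −1 ⇒ G_7=25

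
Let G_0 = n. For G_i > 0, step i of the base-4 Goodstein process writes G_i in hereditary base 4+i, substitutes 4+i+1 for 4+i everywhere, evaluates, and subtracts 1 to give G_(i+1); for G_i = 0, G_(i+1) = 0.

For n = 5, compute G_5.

2

step 0: 5 = 4 + 1; sub 5 for 4: 5 + 1; = 6; G_1 = 6−1 = 5
step 1: 5 = 5; sub 6 for 5: 6; = 6; G_2 = 6−1 = 5
step 2: 5 = 5; sub 7 for 6: 5; = 5; G_3 = 5−1 = 4
step 3: 4 = 4; sub 8 for 7: 4; = 4; G_4 = 4−1 = 3
step 4: 3 = 3; sub 9 for 8: 3; = 3; G_5 = 3−1 = 2
step 5: 2 = 2; sub 10 for 9: 2; = 2; G_6 = 2−1 = 1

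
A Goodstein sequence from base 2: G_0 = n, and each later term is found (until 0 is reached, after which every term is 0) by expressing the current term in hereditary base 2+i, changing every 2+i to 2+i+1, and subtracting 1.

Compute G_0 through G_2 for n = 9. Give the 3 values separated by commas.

9, 81, 1023

[0] 9 ≡ 2^(2 + 1) + 1 (base 2). Lift 3: 82. −1: 81.
[1] 81 ≡ 3^(3 + 1) (base 3). Lift 4: 1024. −1: 1023.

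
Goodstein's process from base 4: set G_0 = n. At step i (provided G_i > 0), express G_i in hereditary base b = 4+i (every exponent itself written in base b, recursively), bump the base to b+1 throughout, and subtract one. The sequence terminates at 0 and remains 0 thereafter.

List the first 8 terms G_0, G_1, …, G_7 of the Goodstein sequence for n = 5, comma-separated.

5, 5, 5, 4, 3, 2, 1, 0

G_0=5  [base 4] 4 + 1  →[4↦5]→  5 + 1 = 6  −1 ⇒ G_1=5
G_1=5  [base 5] 5  →[5↦6]→  6 = 6  −1 ⇒ G_2=5
G_2=5  [base 6] 5  →[6↦7]→  5 = 5  −1 ⇒ G_3=4
G_3=4  [base 7] 4  →[7↦8]→  4 = 4  −1 ⇒ G_4=3
G_4=3  [base 8] 3  →[8↦9]→  3 = 3  −1 ⇒ G_5=2
G_5=2  [base 9] 2  →[9↦10]→  2 = 2  −1 ⇒ G_6=1
G_6=1  [base 10] 1  →[10↦11]→  1 = 1  −1 ⇒ G_7=0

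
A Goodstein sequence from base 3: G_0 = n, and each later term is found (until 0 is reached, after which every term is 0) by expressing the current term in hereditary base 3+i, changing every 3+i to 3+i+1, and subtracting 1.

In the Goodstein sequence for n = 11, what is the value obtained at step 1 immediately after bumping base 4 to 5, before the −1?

[0] 11 ≡ 3^2 + 2 (base 3). Lift 4: 18. −1: 17.
[1] 17 ≡ 4^2 + 1 (base 4). Lift 5: 26. −1: 25.

26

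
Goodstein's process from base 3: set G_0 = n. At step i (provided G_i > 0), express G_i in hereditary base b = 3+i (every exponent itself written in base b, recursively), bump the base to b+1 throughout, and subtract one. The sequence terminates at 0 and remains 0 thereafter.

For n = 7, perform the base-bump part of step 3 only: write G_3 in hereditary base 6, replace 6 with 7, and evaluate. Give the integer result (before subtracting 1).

(0) 7|_3 = 2·3 + 1 ↦ 2·4 + 1|_4 = 9 ⇒ 8
(1) 8|_4 = 2·4 ↦ 2·5|_5 = 10 ⇒ 9
(2) 9|_5 = 5 + 4 ↦ 6 + 4|_6 = 10 ⇒ 9
(3) 9|_6 = 6 + 3 ↦ 7 + 3|_7 = 10 ⇒ 9

10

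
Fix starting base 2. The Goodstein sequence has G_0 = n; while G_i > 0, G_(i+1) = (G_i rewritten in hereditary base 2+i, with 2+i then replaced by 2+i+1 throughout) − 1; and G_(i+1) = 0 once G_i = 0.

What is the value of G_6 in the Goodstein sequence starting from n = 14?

134404971

base 2: 14 = 2^(2 + 1) + 2^2 + 2; at 3: 3^(3 + 1) + 3^3 + 3 = 111; next = 110
base 3: 110 = 3^(3 + 1) + 3^3 + 2; at 4: 4^(4 + 1) + 4^4 + 2 = 1282; next = 1281
base 4: 1281 = 4^(4 + 1) + 4^4 + 1; at 5: 5^(5 + 1) + 5^5 + 1 = 18751; next = 18750
base 5: 18750 = 5^(5 + 1) + 5^5; at 6: 6^(6 + 1) + 6^6 = 326592; next = 326591
base 6: 326591 = 6^(6 + 1) + 5·6^5 + 5·6^4 + 5·6^3 + 5·6^2 + 5·6 + 5; at 7: 7^(7 + 1) + 5·7^5 + 5·7^4 + 5·7^3 + 5·7^2 + 5·7 + 5 = 5862841; next = 5862840
base 7: 5862840 = 7^(7 + 1) + 5·7^5 + 5·7^4 + 5·7^3 + 5·7^2 + 5·7 + 4; at 8: 8^(8 + 1) + 5·8^5 + 5·8^4 + 5·8^3 + 5·8^2 + 5·8 + 4 = 134404972; next = 134404971
base 8: 134404971 = 8^(8 + 1) + 5·8^5 + 5·8^4 + 5·8^3 + 5·8^2 + 5·8 + 3; at 9: 9^(9 + 1) + 5·9^5 + 5·9^4 + 5·9^3 + 5·9^2 + 5·9 + 3 = 3487116549; next = 3487116548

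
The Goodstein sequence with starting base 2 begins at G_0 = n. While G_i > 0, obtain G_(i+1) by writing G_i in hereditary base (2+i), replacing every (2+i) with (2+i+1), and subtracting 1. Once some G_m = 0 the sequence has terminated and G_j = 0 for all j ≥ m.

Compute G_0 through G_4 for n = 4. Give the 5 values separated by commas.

4, 26, 41, 60, 83

(0) 4|_2 = 2^2 ↦ 3^3|_3 = 27 ⇒ 26
(1) 26|_3 = 2·3^2 + 2·3 + 2 ↦ 2·4^2 + 2·4 + 2|_4 = 42 ⇒ 41
(2) 41|_4 = 2·4^2 + 2·4 + 1 ↦ 2·5^2 + 2·5 + 1|_5 = 61 ⇒ 60
(3) 60|_5 = 2·5^2 + 2·5 ↦ 2·6^2 + 2·6|_6 = 84 ⇒ 83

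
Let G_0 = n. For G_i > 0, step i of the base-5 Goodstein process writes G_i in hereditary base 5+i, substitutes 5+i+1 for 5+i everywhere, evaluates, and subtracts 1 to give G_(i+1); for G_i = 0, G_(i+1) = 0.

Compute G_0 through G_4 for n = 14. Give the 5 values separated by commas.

14, 15, 16, 17, 18

G_0 = 14. HB_5(14) = 2·5 + 4. Bump = 16. G_1 = 15.
G_1 = 15. HB_6(15) = 2·6 + 3. Bump = 17. G_2 = 16.
G_2 = 16. HB_7(16) = 2·7 + 2. Bump = 18. G_3 = 17.
G_3 = 17. HB_8(17) = 2·8 + 1. Bump = 19. G_4 = 18.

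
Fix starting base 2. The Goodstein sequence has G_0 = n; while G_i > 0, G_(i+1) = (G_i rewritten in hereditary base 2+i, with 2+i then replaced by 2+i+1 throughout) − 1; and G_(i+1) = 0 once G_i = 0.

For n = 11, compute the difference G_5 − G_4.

5484864

step 0: 11 = 2^(2 + 1) + 2 + 1; sub 3 for 2: 3^(3 + 1) + 3 + 1; = 85; G_1 = 85−1 = 84
step 1: 84 = 3^(3 + 1) + 3; sub 4 for 3: 4^(4 + 1) + 4; = 1028; G_2 = 1028−1 = 1027
step 2: 1027 = 4^(4 + 1) + 3; sub 5 for 4: 5^(5 + 1) + 3; = 15628; G_3 = 15628−1 = 15627
step 3: 15627 = 5^(5 + 1) + 2; sub 6 for 5: 6^(6 + 1) + 2; = 279938; G_4 = 279938−1 = 279937
step 4: 279937 = 6^(6 + 1) + 1; sub 7 for 6: 7^(7 + 1) + 1; = 5764802; G_5 = 5764802−1 = 5764801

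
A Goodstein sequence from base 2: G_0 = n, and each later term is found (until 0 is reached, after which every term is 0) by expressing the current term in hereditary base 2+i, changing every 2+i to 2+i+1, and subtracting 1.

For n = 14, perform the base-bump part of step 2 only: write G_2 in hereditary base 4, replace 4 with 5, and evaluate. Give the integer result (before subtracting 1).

step 0: 14 = 2^(2 + 1) + 2^2 + 2; sub 3 for 2: 3^(3 + 1) + 3^3 + 3; = 111; G_1 = 111−1 = 110
step 1: 110 = 3^(3 + 1) + 3^3 + 2; sub 4 for 3: 4^(4 + 1) + 4^4 + 2; = 1282; G_2 = 1282−1 = 1281
step 2: 1281 = 4^(4 + 1) + 4^4 + 1; sub 5 for 4: 5^(5 + 1) + 5^5 + 1; = 18751; G_3 = 18751−1 = 18750

18751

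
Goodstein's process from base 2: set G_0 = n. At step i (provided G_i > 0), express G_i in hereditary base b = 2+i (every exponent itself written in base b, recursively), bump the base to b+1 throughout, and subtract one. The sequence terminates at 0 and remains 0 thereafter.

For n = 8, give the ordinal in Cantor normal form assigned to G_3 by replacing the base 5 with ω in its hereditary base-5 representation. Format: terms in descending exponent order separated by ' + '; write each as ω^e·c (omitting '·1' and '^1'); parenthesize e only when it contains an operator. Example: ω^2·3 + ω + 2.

ω^ω·2 + ω^2·2 + ω·2

G_0=8  [base 2] 2^(2 + 1)  →[2↦3]→  3^(3 + 1) = 81  −1 ⇒ G_1=80
G_1=80  [base 3] 2·3^3 + 2·3^2 + 2·3 + 2  →[3↦4]→  2·4^4 + 2·4^2 + 2·4 + 2 = 554  −1 ⇒ G_2=553
G_2=553  [base 4] 2·4^4 + 2·4^2 + 2·4 + 1  →[4↦5]→  2·5^5 + 2·5^2 + 2·5 + 1 = 6311  −1 ⇒ G_3=6310
G_3=6310  [base 5] 2·5^5 + 2·5^2 + 2·5  →[5↦6]→  2·6^6 + 2·6^2 + 2·6 = 93396  −1 ⇒ G_4=93395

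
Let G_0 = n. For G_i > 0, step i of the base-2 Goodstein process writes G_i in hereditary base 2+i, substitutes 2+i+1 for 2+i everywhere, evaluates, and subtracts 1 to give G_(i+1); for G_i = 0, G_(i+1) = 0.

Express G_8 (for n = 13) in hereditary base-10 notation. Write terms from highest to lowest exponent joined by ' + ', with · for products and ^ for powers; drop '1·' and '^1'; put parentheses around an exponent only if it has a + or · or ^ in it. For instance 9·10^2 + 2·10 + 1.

G_0 = 13. HB_2(13) = 2^(2 + 1) + 2^2 + 1. Bump = 109. G_1 = 108.
G_1 = 108. HB_3(108) = 3^(3 + 1) + 3^3. Bump = 1280. G_2 = 1279.
G_2 = 1279. HB_4(1279) = 4^(4 + 1) + 3·4^3 + 3·4^2 + 3·4 + 3. Bump = 16093. G_3 = 16092.
G_3 = 16092. HB_5(16092) = 5^(5 + 1) + 3·5^3 + 3·5^2 + 3·5 + 2. Bump = 280712. G_4 = 280711.
G_4 = 280711. HB_6(280711) = 6^(6 + 1) + 3·6^3 + 3·6^2 + 3·6 + 1. Bump = 5765999. G_5 = 5765998.
G_5 = 5765998. HB_7(5765998) = 7^(7 + 1) + 3·7^3 + 3·7^2 + 3·7. Bump = 134219480. G_6 = 134219479.
G_6 = 134219479. HB_8(134219479) = 8^(8 + 1) + 3·8^3 + 3·8^2 + 2·8 + 7. Bump = 3486786856. G_7 = 3486786855.
G_7 = 3486786855. HB_9(3486786855) = 9^(9 + 1) + 3·9^3 + 3·9^2 + 2·9 + 6. Bump = 100000003326. G_8 = 100000003325.
G_8 = 100000003325. HB_10(100000003325) = 10^(10 + 1) + 3·10^3 + 3·10^2 + 2·10 + 5. Bump = 3138428381104. G_9 = 3138428381103.

10^(10 + 1) + 3·10^3 + 3·10^2 + 2·10 + 5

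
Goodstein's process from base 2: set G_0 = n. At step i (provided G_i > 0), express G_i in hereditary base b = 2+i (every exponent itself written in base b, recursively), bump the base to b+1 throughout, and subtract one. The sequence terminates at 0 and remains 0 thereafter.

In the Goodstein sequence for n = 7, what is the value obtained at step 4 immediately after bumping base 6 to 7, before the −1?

i=0: 7 = 2^2 + 2 + 1 (b=2); 2→3: 3^3 + 3 + 1 = 31; 31−1 = 30
i=1: 30 = 3^3 + 3 (b=3); 3→4: 4^4 + 4 = 260; 260−1 = 259
i=2: 259 = 4^4 + 3 (b=4); 4→5: 5^5 + 3 = 3128; 3128−1 = 3127
i=3: 3127 = 5^5 + 2 (b=5); 5→6: 6^6 + 2 = 46658; 46658−1 = 46657
i=4: 46657 = 6^6 + 1 (b=6); 6→7: 7^7 + 1 = 823544; 823544−1 = 823543

823544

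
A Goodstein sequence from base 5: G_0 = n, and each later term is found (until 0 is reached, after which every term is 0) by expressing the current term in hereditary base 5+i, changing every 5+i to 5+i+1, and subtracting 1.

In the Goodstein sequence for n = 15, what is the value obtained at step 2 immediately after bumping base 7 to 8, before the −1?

20

step 0: 15 = 3·5; sub 6 for 5: 3·6; = 18; G_1 = 18−1 = 17
step 1: 17 = 2·6 + 5; sub 7 for 6: 2·7 + 5; = 19; G_2 = 19−1 = 18
step 2: 18 = 2·7 + 4; sub 8 for 7: 2·8 + 4; = 20; G_3 = 20−1 = 19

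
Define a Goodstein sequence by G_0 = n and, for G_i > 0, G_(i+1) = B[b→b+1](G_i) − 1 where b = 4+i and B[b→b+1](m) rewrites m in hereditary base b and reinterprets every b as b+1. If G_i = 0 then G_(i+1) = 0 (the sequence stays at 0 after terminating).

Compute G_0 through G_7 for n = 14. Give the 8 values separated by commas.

14, 16, 18, 20, 21, 22, 23, 24

step 0: 14 = 3·4 + 2; sub 5 for 4: 3·5 + 2; = 17; G_1 = 17−1 = 16
step 1: 16 = 3·5 + 1; sub 6 for 5: 3·6 + 1; = 19; G_2 = 19−1 = 18
step 2: 18 = 3·6; sub 7 for 6: 3·7; = 21; G_3 = 21−1 = 20
step 3: 20 = 2·7 + 6; sub 8 for 7: 2·8 + 6; = 22; G_4 = 22−1 = 21
step 4: 21 = 2·8 + 5; sub 9 for 8: 2·9 + 5; = 23; G_5 = 23−1 = 22
step 5: 22 = 2·9 + 4; sub 10 for 9: 2·10 + 4; = 24; G_6 = 24−1 = 23
step 6: 23 = 2·10 + 3; sub 11 for 10: 2·11 + 3; = 25; G_7 = 25−1 = 24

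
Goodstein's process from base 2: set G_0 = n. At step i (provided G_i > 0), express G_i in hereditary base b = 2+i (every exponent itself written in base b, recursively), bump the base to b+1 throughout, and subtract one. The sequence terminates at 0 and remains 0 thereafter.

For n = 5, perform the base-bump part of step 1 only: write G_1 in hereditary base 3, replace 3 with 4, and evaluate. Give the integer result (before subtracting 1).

256

i=0: 5 = 2^2 + 1 (b=2); 2→3: 3^3 + 1 = 28; 28−1 = 27
i=1: 27 = 3^3 (b=3); 3→4: 4^4 = 256; 256−1 = 255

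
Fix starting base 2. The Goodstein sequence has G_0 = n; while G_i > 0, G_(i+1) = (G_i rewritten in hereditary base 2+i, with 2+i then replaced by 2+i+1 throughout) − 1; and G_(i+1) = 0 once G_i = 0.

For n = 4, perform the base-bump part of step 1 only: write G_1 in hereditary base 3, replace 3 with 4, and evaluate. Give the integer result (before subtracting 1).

base 2: 4 = 2^2; at 3: 3^3 = 27; next = 26
base 3: 26 = 2·3^2 + 2·3 + 2; at 4: 2·4^2 + 2·4 + 2 = 42; next = 41

42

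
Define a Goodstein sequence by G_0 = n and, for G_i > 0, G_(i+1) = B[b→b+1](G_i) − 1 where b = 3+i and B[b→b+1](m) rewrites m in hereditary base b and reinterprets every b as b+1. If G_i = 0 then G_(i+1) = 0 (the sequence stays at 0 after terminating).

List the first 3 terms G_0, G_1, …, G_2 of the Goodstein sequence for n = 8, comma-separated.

8 —HB3→ 2·3 + 2 —bump→ 2·4 + 2 = 10 —(−1)→ 9
9 —HB4→ 2·4 + 1 —bump→ 2·5 + 1 = 11 —(−1)→ 10

8, 9, 10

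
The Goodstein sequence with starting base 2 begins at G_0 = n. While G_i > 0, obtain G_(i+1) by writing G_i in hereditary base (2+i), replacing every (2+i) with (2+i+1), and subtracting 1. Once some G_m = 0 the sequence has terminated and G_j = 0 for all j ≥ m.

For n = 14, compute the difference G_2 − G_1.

i=0: 14 = 2^(2 + 1) + 2^2 + 2 (b=2); 2→3: 3^(3 + 1) + 3^3 + 3 = 111; 111−1 = 110
i=1: 110 = 3^(3 + 1) + 3^3 + 2 (b=3); 3→4: 4^(4 + 1) + 4^4 + 2 = 1282; 1282−1 = 1281

1171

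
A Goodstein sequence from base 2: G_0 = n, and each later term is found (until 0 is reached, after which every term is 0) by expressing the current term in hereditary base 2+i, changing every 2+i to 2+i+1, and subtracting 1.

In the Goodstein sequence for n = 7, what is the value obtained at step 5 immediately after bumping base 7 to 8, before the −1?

16777216

G_0 = 7. HB_2(7) = 2^2 + 2 + 1. Bump = 31. G_1 = 30.
G_1 = 30. HB_3(30) = 3^3 + 3. Bump = 260. G_2 = 259.
G_2 = 259. HB_4(259) = 4^4 + 3. Bump = 3128. G_3 = 3127.
G_3 = 3127. HB_5(3127) = 5^5 + 2. Bump = 46658. G_4 = 46657.
G_4 = 46657. HB_6(46657) = 6^6 + 1. Bump = 823544. G_5 = 823543.
G_5 = 823543. HB_7(823543) = 7^7. Bump = 16777216. G_6 = 16777215.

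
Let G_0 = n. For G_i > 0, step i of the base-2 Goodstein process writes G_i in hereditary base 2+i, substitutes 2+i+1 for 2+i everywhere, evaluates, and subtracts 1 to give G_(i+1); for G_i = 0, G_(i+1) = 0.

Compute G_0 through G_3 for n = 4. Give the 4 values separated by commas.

step 0: 4 = 2^2; sub 3 for 2: 3^3; = 27; G_1 = 27−1 = 26
step 1: 26 = 2·3^2 + 2·3 + 2; sub 4 for 3: 2·4^2 + 2·4 + 2; = 42; G_2 = 42−1 = 41
step 2: 41 = 2·4^2 + 2·4 + 1; sub 5 for 4: 2·5^2 + 2·5 + 1; = 61; G_3 = 61−1 = 60

4, 26, 41, 60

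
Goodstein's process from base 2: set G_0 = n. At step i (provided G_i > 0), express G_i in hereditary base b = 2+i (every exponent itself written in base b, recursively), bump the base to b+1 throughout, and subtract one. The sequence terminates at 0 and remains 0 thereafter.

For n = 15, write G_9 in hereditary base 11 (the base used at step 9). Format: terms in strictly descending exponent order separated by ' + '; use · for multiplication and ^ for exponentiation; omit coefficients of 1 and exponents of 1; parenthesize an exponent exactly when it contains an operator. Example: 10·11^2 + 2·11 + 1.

(0) 15|_2 = 2^(2 + 1) + 2^2 + 2 + 1 ↦ 3^(3 + 1) + 3^3 + 3 + 1|_3 = 112 ⇒ 111
(1) 111|_3 = 3^(3 + 1) + 3^3 + 3 ↦ 4^(4 + 1) + 4^4 + 4|_4 = 1284 ⇒ 1283
(2) 1283|_4 = 4^(4 + 1) + 4^4 + 3 ↦ 5^(5 + 1) + 5^5 + 3|_5 = 18753 ⇒ 18752
(3) 18752|_5 = 5^(5 + 1) + 5^5 + 2 ↦ 6^(6 + 1) + 6^6 + 2|_6 = 326594 ⇒ 326593
(4) 326593|_6 = 6^(6 + 1) + 6^6 + 1 ↦ 7^(7 + 1) + 7^7 + 1|_7 = 6588345 ⇒ 6588344
(5) 6588344|_7 = 7^(7 + 1) + 7^7 ↦ 8^(8 + 1) + 8^8|_8 = 150994944 ⇒ 150994943
(6) 150994943|_8 = 8^(8 + 1) + 7·8^7 + 7·8^6 + 7·8^5 + 7·8^4 + 7·8^3 + 7·8^2 + 7·8 + 7 ↦ 9^(9 + 1) + 7·9^7 + 7·9^6 + 7·9^5 + 7·9^4 + 7·9^3 + 7·9^2 + 7·9 + 7|_9 = 3524450281 ⇒ 3524450280
(7) 3524450280|_9 = 9^(9 + 1) + 7·9^7 + 7·9^6 + 7·9^5 + 7·9^4 + 7·9^3 + 7·9^2 + 7·9 + 6 ↦ 10^(10 + 1) + 7·10^7 + 7·10^6 + 7·10^5 + 7·10^4 + 7·10^3 + 7·10^2 + 7·10 + 6|_10 = 100077777776 ⇒ 100077777775
(8) 100077777775|_10 = 10^(10 + 1) + 7·10^7 + 7·10^6 + 7·10^5 + 7·10^4 + 7·10^3 + 7·10^2 + 7·10 + 5 ↦ 11^(11 + 1) + 7·11^7 + 7·11^6 + 7·11^5 + 7·11^4 + 7·11^3 + 7·11^2 + 7·11 + 5|_11 = 3138578427935 ⇒ 3138578427934

11^(11 + 1) + 7·11^7 + 7·11^6 + 7·11^5 + 7·11^4 + 7·11^3 + 7·11^2 + 7·11 + 4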